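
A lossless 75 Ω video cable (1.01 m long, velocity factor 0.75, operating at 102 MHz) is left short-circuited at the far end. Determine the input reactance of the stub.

λ = v/f = 0.75·c / 102 MHz = 2.21 m
βl = 2π·l/λ = 2π × 0.458 = 165°
tan(βl) = -0.271
For a short-circuited stub, Z_in = jZ_0·tan(βl)

X_in ≈ -20.3 Ω (capacitive)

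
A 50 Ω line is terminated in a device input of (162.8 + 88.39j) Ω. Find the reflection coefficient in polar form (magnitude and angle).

Γ ≈ 0.622 ∠ 15.5°

Γ = (Z_L − Z_0)/(Z_L + Z_0) = (112.8 + j88.39)/(212.8 + j88.39)
|Γ| = 143/230 = 0.622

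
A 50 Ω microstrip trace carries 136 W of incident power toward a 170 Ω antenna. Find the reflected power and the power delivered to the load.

Γ = (170 − 50)/(170 + 50) = 0.545
|Γ|² = 0.298
P_refl = |Γ|²·P_inc = 40.5 W, P_del = (1 − |Γ|²)·P_inc = 95.5 W

P_reflected ≈ 40.5 W; P_delivered ≈ 95.5 W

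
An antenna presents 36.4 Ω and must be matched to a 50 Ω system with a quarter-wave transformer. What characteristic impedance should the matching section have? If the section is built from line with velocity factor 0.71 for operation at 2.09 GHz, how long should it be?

Z_qwt = √(Z_0·R_L) = √(50 × 36.4) = √1820
λ = 0.71·c/f = 0.102 m, so l = λ/4 = 0.0255 m

Z_qwt ≈ 42.7 Ω; length ≈ 2.55 cm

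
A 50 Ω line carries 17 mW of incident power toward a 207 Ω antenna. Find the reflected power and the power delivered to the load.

Γ = (207 − 50)/(207 + 50) = 0.611
|Γ|² = 0.373
P_refl = |Γ|²·P_inc = 6.34 mW, P_del = (1 − |Γ|²)·P_inc = 10.7 mW

P_reflected ≈ 6.34 mW; P_delivered ≈ 10.7 mW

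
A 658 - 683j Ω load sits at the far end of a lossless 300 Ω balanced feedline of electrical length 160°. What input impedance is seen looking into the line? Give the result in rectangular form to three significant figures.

Z_in ≈ 1120 + j584 Ω

tan(βl) = tan(160°) = -0.364
Z_in = Z_0·(Z_L + jZ_0·tanβl)/(Z_0 + jZ_L·tanβl)
     = 300·(658 − j792)/(51.4 − j239)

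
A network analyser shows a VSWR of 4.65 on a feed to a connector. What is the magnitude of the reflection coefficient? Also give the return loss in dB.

|Γ| ≈ 0.646; return loss ≈ 3.8 dB

|Γ| = (S − 1)/(S + 1) = (4.65 − 1)/(4.65 + 1) = 3.65/5.65
RL = −20·log₁₀|Γ| = −20·log₁₀(0.646)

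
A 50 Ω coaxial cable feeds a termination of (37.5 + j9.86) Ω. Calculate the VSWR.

VSWR ≈ 1.44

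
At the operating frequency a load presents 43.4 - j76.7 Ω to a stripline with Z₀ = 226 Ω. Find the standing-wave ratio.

Γ = (Z_L − Z_0)/(Z_L + Z_0) = (-182.6 − j76.7)/(269.4 − j76.7)
|Γ| = 198/280 = 0.707
VSWR = (1 + |Γ|)/(1 − |Γ|) = 1.71/0.293

VSWR ≈ 5.83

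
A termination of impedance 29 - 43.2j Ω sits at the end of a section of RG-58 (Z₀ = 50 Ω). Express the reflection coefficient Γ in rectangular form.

Γ = (Z_L − Z_0)/(Z_L + Z_0) = (-21 − j43.2)/(79 − j43.2)

Γ ≈ 0.0256 − j0.533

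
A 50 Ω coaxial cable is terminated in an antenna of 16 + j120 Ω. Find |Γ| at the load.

Γ = (Z_L − Z_0)/(Z_L + Z_0) = (-34 + j120)/(66 + j120)
|Γ| = 125/137

|Γ| ≈ 0.911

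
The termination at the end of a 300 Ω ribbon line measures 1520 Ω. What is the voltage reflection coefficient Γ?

Γ = 0.67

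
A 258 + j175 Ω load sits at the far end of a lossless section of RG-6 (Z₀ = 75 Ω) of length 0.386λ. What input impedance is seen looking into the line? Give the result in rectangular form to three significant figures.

Z_in ≈ 25 + j60.9 Ω

βl = 2π × 0.386 = 139°
tan(βl) = tan(139°) = -0.871
Z_in = Z_0·(Z_L + jZ_0·tanβl)/(Z_0 + jZ_L·tanβl)
     = 75·(258 + j110)/(227 − j225)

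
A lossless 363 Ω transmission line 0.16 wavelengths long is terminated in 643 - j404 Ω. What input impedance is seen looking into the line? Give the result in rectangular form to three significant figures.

βl = 2π × 0.16 = 57.6°
tan(βl) = tan(57.6°) = 1.58
Z_in = Z_0·(Z_L + jZ_0·tanβl)/(Z_0 + jZ_L·tanβl)
     = 363·(643 + j168)/(1000 + j1010)

Z_in ≈ 146 − j86.6 Ω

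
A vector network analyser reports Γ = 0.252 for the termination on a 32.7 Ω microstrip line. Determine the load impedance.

Z_L ≈ 54.7 Ω

Z_L = Z_0·(1 + Γ)/(1 − Γ) = 32.7·(1.25)/(0.748)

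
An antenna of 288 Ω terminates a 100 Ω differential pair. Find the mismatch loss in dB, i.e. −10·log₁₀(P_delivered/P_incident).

mismatch loss ≈ 1.16 dB

Γ = (288 − 100)/(288 + 100) = 0.485
|Γ|² = 0.235, so P_del/P_inc = 1 − |Γ|² = 0.765
ML = −10·log₁₀(1 − |Γ|²)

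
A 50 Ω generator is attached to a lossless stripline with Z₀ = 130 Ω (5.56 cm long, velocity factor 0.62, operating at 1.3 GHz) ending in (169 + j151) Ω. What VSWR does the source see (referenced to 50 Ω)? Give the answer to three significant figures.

λ = v/f = 0.62·c / 1.3 GHz = 0.143 m
βl = 2π·l/λ = 2π × 0.389 = 140°
tan(βl) = -0.842
Z_in = Z_0·(Z_L + jZ_0·tanβl)/(Z_0 + jZ_L·tanβl) = 56.5 + j52.3 Ω
Γ_s = (Z_in − Z_s)/(Z_in + Z_s) = (6.51 + j52.3)/(107 + j52.3), |Γ_s| = 0.444
VSWR = (1 + |Γ_s|)/(1 − |Γ_s|)

VSWR ≈ 2.6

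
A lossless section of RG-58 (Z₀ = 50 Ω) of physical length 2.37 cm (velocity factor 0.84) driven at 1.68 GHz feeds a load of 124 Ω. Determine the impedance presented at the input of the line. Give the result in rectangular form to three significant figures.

Z_in ≈ 26.9 − j25.5 Ω

λ = v/f = 0.84·c / 1.68 GHz = 0.15 m
βl = 2π·l/λ = 2π × 0.158 = 56.9°
tan(βl) = tan(56.9°) = 1.53
Z_in = Z_0·(Z_L + jZ_0·tanβl)/(Z_0 + jZ_L·tanβl)
     = 50·(124 + j76.6)/(50 + j190)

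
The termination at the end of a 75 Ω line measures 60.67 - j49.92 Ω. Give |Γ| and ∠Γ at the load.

Γ = (Z_L − Z_0)/(Z_L + Z_0) = (-14.33 − j49.92)/(135.7 − j49.92)
|Γ| = 51.9/145 = 0.359

Γ ≈ 0.359 ∠ -85.8°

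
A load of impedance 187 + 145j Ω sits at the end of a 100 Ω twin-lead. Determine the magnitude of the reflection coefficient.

|Γ| ≈ 0.526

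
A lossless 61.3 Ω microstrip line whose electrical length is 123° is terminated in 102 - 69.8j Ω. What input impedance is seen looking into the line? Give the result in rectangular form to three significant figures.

Z_in ≈ 48.2 + j54 Ω

tan(βl) = tan(123°) = -1.54
Z_in = Z_0·(Z_L + jZ_0·tanβl)/(Z_0 + jZ_L·tanβl)
     = 61.3·(102 − j164)/(-46.2 − j157)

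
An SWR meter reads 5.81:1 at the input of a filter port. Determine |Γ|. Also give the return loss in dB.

|Γ| ≈ 0.706; return loss ≈ 3.02 dB

|Γ| = (S − 1)/(S + 1) = (5.81 − 1)/(5.81 + 1) = 4.81/6.81
RL = −20·log₁₀|Γ| = −20·log₁₀(0.706)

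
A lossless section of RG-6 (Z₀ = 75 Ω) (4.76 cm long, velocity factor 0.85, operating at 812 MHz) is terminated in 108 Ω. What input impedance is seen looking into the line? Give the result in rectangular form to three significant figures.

Z_in ≈ 63.1 − j22.2 Ω

λ = v/f = 0.85·c / 812 MHz = 0.314 m
βl = 2π·l/λ = 2π × 0.152 = 54.6°
tan(βl) = tan(54.6°) = 1.41
Z_in = Z_0·(Z_L + jZ_0·tanβl)/(Z_0 + jZ_L·tanβl)
     = 75·(108 + j105)/(75 + j152)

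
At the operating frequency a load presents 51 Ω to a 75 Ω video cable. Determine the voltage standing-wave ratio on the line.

VSWR ≈ 1.47

Γ = (51 − 75)/(51 + 75) = -0.19
VSWR = (1 + 0.19)/(1 − 0.19)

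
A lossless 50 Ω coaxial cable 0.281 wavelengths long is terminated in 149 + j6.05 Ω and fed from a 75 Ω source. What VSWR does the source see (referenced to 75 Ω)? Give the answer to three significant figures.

βl = 2π × 0.281 = 101°
tan(βl) = -5.07
Z_in = Z_0·(Z_L + jZ_0·tanβl)/(Z_0 + jZ_L·tanβl) = 17.2 + j8.02 Ω
Γ_s = (Z_in − Z_s)/(Z_in + Z_s) = (-57.8 + j8.02)/(92.2 + j8.02), |Γ_s| = 0.63
VSWR = (1 + |Γ_s|)/(1 − |Γ_s|)

VSWR ≈ 4.4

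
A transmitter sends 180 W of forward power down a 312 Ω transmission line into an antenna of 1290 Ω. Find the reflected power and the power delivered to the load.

P_reflected ≈ 67.1 W; P_delivered ≈ 113 W

Γ = (1290 − 312)/(1290 + 312) = 0.61
|Γ|² = 0.373
P_refl = |Γ|²·P_inc = 67.1 W, P_del = (1 − |Γ|²)·P_inc = 113 W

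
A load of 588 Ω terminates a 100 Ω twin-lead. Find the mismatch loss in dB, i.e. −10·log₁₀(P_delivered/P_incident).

Γ = (588 − 100)/(588 + 100) = 0.709
|Γ|² = 0.503, so P_del/P_inc = 1 − |Γ|² = 0.497
ML = −10·log₁₀(1 − |Γ|²)

mismatch loss ≈ 3.04 dB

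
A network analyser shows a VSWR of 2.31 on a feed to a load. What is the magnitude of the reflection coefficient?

|Γ| = (S − 1)/(S + 1) = (2.31 − 1)/(2.31 + 1) = 1.31/3.31

|Γ| ≈ 0.396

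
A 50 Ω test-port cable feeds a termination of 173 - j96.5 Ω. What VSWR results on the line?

VSWR ≈ 4.61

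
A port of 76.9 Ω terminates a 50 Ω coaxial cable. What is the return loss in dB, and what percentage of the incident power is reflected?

RL ≈ 13.5 dB; 4.49% of incident power reflected

Γ = (76.9 − 50)/(76.9 + 50) = 0.212
RL = −20·log₁₀(0.212) = 13.5 dB
P_refl/P_inc = |Γ|² = 0.0449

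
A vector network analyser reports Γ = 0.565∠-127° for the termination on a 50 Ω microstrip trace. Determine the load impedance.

Z_L ≈ 17 − j22.6 Ω

Z_L = Z_0·(1 + Γ)/(1 − Γ) = 50·(0.66 − j0.451)/(1.34 + j0.451)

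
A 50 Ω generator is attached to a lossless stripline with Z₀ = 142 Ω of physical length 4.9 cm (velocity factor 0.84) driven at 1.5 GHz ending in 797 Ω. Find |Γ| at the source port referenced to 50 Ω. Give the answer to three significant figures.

λ = v/f = 0.84·c / 1.5 GHz = 0.168 m
βl = 2π·l/λ = 2π × 0.292 = 105°
tan(βl) = -3.73
Z_in = Z_0·(Z_L + jZ_0·tanβl)/(Z_0 + jZ_L·tanβl) = 27.1 + j36.8 Ω
Γ_s = (Z_in − Z_s)/(Z_in + Z_s) = (-22.9 + j36.8)/(77.1 + j36.8), |Γ_s| = 0.508

|Γ| ≈ 0.508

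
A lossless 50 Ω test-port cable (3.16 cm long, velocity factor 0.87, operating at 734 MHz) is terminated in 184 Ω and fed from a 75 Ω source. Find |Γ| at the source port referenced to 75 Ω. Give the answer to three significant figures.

|Γ| ≈ 0.541

λ = v/f = 0.87·c / 734 MHz = 0.356 m
βl = 2π·l/λ = 2π × 0.0889 = 32°
tan(βl) = 0.625
Z_in = Z_0·(Z_L + jZ_0·tanβl)/(Z_0 + jZ_L·tanβl) = 40.7 − j62.3 Ω
Γ_s = (Z_in − Z_s)/(Z_in + Z_s) = (-34.3 − j62.3)/(116 − j62.3), |Γ_s| = 0.541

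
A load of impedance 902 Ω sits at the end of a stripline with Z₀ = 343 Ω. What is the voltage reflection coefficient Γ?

Γ = (Z_L − Z_0)/(Z_L + Z_0) = (902 − 343)/(902 + 343) = 559/1245

Γ = 0.449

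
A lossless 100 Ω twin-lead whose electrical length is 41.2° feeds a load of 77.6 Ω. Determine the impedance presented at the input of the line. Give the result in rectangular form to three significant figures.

Z_in ≈ 93.8 + j23.8 Ω

tan(βl) = tan(41.2°) = 0.875
Z_in = Z_0·(Z_L + jZ_0·tanβl)/(Z_0 + jZ_L·tanβl)
     = 100·(77.6 + j87.5)/(100 + j67.9)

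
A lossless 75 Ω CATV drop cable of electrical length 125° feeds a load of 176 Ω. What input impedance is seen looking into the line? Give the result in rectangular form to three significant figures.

Z_in ≈ 43.7 + j39.5 Ω

tan(βl) = tan(125°) = -1.43
Z_in = Z_0·(Z_L + jZ_0·tanβl)/(Z_0 + jZ_L·tanβl)
     = 75·(176 − j107)/(75 − j251)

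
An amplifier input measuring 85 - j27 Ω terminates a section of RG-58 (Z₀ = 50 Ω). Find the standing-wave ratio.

VSWR ≈ 1.95

Γ = (Z_L − Z_0)/(Z_L + Z_0) = (35 − j27)/(135 − j27)
|Γ| = 44.2/138 = 0.321
VSWR = (1 + |Γ|)/(1 − |Γ|) = 1.32/0.679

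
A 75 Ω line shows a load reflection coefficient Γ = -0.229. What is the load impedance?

Z_L ≈ 47.1 Ω

Z_L = Z_0·(1 + Γ)/(1 − Γ) = 75·(0.771)/(1.23)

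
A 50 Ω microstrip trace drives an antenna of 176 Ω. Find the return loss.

RL ≈ 5.07 dB

Γ = (176 − 50)/(176 + 50) = 0.558
RL = −20·log₁₀|Γ| = −20·log₁₀(0.558)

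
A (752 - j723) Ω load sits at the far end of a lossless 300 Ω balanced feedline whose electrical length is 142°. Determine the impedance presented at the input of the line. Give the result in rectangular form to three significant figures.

tan(βl) = tan(142°) = -0.781
Z_in = Z_0·(Z_L + jZ_0·tanβl)/(Z_0 + jZ_L·tanβl)
     = 300·(752 − j957)/(-265 − j588)

Z_in ≈ 262 + j502 Ω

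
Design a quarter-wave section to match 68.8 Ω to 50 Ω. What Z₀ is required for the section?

Z_qwt ≈ 58.7 Ω

Z_qwt = √(Z_0·R_L) = √(50 × 68.8) = √3440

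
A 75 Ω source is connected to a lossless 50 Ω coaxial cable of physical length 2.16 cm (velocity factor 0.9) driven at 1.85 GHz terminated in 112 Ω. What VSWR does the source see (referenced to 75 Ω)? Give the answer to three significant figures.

λ = v/f = 0.9·c / 1.85 GHz = 0.146 m
βl = 2π·l/λ = 2π × 0.148 = 53.3°
tan(βl) = 1.34
Z_in = Z_0·(Z_L + jZ_0·tanβl)/(Z_0 + jZ_L·tanβl) = 31.3 − j26.9 Ω
Γ_s = (Z_in − Z_s)/(Z_in + Z_s) = (-43.7 − j26.9)/(106 − j26.9), |Γ_s| = 0.468
VSWR = (1 + |Γ_s|)/(1 − |Γ_s|)

VSWR ≈ 2.76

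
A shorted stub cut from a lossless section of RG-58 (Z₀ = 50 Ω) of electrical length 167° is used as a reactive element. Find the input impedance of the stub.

tan(βl) = -0.231
For a shorted stub, Z_in = jZ_0·tan(βl)

Z_in ≈ −j11.5 Ω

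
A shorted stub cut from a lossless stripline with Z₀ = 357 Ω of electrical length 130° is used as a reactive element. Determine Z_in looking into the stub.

Z_in ≈ −j425 Ω

tan(βl) = -1.19
For a shorted stub, Z_in = jZ_0·tan(βl)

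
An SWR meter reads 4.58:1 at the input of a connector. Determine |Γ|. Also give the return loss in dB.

|Γ| = (S − 1)/(S + 1) = (4.58 − 1)/(4.58 + 1) = 3.58/5.58
RL = −20·log₁₀|Γ| = −20·log₁₀(0.642)

|Γ| ≈ 0.642; return loss ≈ 3.86 dB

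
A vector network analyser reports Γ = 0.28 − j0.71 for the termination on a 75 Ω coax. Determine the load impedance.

Z_L = Z_0·(1 + Γ)/(1 − Γ) = 75·(1.28 − j0.71)/(0.72 + j0.71)

Z_L ≈ 30.6 − j104 Ω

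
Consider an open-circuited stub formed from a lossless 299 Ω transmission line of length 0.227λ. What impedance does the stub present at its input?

Z_in ≈ −j43.5 Ω

βl = 2π × 0.227 = 81.7°
tan(βl) = 6.87
For an open-circuited stub, Z_in = −jZ_0·cot(βl) = −jZ_0/tan(βl)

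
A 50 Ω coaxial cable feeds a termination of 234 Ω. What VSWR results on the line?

VSWR ≈ 4.68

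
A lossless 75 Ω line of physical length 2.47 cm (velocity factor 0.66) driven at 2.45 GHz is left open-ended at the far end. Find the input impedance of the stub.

Z_in ≈ +j27.3 Ω

λ = v/f = 0.66·c / 2.45 GHz = 0.0808 m
βl = 2π·l/λ = 2π × 0.306 = 110°
tan(βl) = -2.74
For an open-ended stub, Z_in = −jZ_0·cot(βl) = −jZ_0/tan(βl)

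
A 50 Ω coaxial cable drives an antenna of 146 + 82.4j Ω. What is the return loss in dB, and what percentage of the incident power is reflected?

RL ≈ 4.51 dB; 35.4% of incident power reflected

Γ = (96 + j82.4)/(196 + j82.4), |Γ| = 0.595
RL = −20·log₁₀(0.595) = 4.51 dB
P_refl/P_inc = |Γ|² = 0.354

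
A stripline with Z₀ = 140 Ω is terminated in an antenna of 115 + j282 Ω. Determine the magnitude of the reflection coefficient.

|Γ| ≈ 0.745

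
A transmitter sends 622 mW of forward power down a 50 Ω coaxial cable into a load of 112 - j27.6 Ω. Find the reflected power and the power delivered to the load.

P_reflected ≈ 106 mW; P_delivered ≈ 516 mW

|Γ| = |(62 − j27.6)/(162 − j27.6)| = 0.413
|Γ|² = 0.171
P_refl = |Γ|²·P_inc = 106 mW, P_del = (1 − |Γ|²)·P_inc = 516 mW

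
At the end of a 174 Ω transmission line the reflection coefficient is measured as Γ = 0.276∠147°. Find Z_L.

Z_L = Z_0·(1 + Γ)/(1 − Γ) = 174·(0.769 + j0.15)/(1.23 − j0.15)

Z_L ≈ 104 + j34 Ω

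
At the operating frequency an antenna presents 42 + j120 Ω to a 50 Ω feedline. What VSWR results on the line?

VSWR ≈ 8.77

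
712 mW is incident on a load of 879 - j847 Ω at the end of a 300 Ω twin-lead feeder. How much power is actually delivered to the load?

P_delivered ≈ 356 mW

|Γ| = |(579 − j847)/(1179 − j847)| = 0.707
|Γ|² = 0.499
P_refl = |Γ|²·P_inc = 356 mW, P_del = (1 − |Γ|²)·P_inc = 356 mW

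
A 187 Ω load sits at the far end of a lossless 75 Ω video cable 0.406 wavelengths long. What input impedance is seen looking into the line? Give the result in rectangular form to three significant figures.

Z_in ≈ 71.4 + j69.1 Ω

βl = 2π × 0.406 = 146°
tan(βl) = tan(146°) = -0.67
Z_in = Z_0·(Z_L + jZ_0·tanβl)/(Z_0 + jZ_L·tanβl)
     = 75·(187 − j50.3)/(75 − j125)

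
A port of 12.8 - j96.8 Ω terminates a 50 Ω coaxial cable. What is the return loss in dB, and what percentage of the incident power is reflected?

RL ≈ 0.927 dB; 80.8% of incident power reflected

Γ = (-37.2 − j96.8)/(62.8 − j96.8), |Γ| = 0.899
RL = −20·log₁₀(0.899) = 0.927 dB
P_refl/P_inc = |Γ|² = 0.808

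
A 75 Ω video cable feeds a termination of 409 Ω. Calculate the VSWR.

Γ = (409 − 75)/(409 + 75) = 0.69
VSWR = (1 + 0.69)/(1 − 0.69)

VSWR ≈ 5.45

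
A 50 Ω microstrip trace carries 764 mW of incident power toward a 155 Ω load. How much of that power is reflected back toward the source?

P_reflected ≈ 200 mW

Γ = (155 − 50)/(155 + 50) = 0.512
|Γ|² = 0.262
P_refl = |Γ|²·P_inc = 200 mW, P_del = (1 − |Γ|²)·P_inc = 564 mW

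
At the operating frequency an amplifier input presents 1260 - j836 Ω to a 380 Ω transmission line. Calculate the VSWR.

VSWR ≈ 4.87

Γ = (Z_L − Z_0)/(Z_L + Z_0) = (880 − j836)/(1640 − j836)
|Γ| = 1210/1840 = 0.659
VSWR = (1 + |Γ|)/(1 − |Γ|) = 1.66/0.341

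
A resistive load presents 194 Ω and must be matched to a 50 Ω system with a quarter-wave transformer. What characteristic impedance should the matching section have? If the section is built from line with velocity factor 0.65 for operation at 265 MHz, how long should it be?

Z_qwt = √(Z_0·R_L) = √(50 × 194) = √9700
λ = 0.65·c/f = 0.736 m, so l = λ/4 = 0.184 m

Z_qwt ≈ 98.5 Ω; length ≈ 18.4 cm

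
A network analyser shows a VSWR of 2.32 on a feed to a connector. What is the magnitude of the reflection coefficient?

|Γ| = (S − 1)/(S + 1) = (2.32 − 1)/(2.32 + 1) = 1.32/3.32

|Γ| ≈ 0.398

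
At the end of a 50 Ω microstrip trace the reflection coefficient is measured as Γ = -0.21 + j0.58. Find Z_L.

Z_L ≈ 17.2 + j32.2 Ω

Z_L = Z_0·(1 + Γ)/(1 − Γ) = 50·(0.79 + j0.58)/(1.21 − j0.58)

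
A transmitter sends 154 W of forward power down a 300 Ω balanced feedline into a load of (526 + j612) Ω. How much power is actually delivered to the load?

P_delivered ≈ 92 W

|Γ| = |(226 + j612)/(826 + j612)| = 0.635
|Γ|² = 0.403
P_refl = |Γ|²·P_inc = 62 W, P_del = (1 − |Γ|²)·P_inc = 92 W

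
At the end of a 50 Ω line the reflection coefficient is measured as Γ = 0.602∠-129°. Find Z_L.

Z_L = Z_0·(1 + Γ)/(1 − Γ) = 50·(0.621 − j0.468)/(1.38 + j0.468)

Z_L ≈ 15 − j22.1 Ω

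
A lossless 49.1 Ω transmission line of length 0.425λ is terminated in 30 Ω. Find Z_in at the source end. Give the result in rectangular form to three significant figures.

Z_in ≈ 34.4 − j14.3 Ω

βl = 2π × 0.425 = 153°
tan(βl) = tan(153°) = -0.51
Z_in = Z_0·(Z_L + jZ_0·tanβl)/(Z_0 + jZ_L·tanβl)
     = 49.1·(30 − j25)/(49.1 − j15.3)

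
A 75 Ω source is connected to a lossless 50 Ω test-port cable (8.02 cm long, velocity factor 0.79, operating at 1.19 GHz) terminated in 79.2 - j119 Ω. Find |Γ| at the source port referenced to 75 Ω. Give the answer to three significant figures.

λ = v/f = 0.79·c / 1.19 GHz = 0.199 m
βl = 2π·l/λ = 2π × 0.403 = 145°
tan(βl) = -0.701
Z_in = Z_0·(Z_L + jZ_0·tanβl)/(Z_0 + jZ_L·tanβl) = 70.3 + j114 Ω
Γ_s = (Z_in − Z_s)/(Z_in + Z_s) = (-4.68 + j114)/(145 + j114), |Γ_s| = 0.617

|Γ| ≈ 0.617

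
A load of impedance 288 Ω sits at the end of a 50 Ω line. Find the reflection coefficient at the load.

Γ = 0.704

Γ = (Z_L − Z_0)/(Z_L + Z_0) = (288 − 50)/(288 + 50) = 238/338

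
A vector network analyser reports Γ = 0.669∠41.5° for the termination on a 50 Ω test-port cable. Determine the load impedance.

Z_L = Z_0·(1 + Γ)/(1 − Γ) = 50·(1.5 + j0.443)/(0.499 − j0.443)

Z_L ≈ 62 + j99.5 Ω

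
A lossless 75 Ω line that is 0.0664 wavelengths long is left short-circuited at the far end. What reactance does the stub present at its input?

βl = 2π × 0.0664 = 23.9°
tan(βl) = 0.443
For a short-circuited stub, Z_in = jZ_0·tan(βl)

X_in ≈ 33.2 Ω (inductive)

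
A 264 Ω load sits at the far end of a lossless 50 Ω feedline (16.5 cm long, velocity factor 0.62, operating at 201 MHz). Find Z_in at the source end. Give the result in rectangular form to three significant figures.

λ = v/f = 0.62·c / 201 MHz = 0.925 m
βl = 2π·l/λ = 2π × 0.178 = 64.2°
tan(βl) = tan(64.2°) = 2.07
Z_in = Z_0·(Z_L + jZ_0·tanβl)/(Z_0 + jZ_L·tanβl)
     = 50·(264 + j103)/(50 + j546)

Z_in ≈ 11.6 − j23.1 Ω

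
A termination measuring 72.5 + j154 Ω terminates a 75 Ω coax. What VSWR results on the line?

VSWR ≈ 6.2

Γ = (Z_L − Z_0)/(Z_L + Z_0) = (-2.5 + j154)/(147.5 + j154)
|Γ| = 154/213 = 0.722
VSWR = (1 + |Γ|)/(1 − |Γ|) = 1.72/0.278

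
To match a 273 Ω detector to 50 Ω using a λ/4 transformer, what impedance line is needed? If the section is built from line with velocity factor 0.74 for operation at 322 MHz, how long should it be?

Z_qwt ≈ 117 Ω; length ≈ 17.2 cm

Z_qwt = √(Z_0·R_L) = √(50 × 273) = √13650
λ = 0.74·c/f = 0.689 m, so l = λ/4 = 0.172 m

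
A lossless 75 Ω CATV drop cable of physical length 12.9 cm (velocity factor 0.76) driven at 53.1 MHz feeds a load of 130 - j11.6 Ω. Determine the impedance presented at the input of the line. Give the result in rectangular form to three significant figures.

Z_in ≈ 115 − j34.4 Ω

λ = v/f = 0.76·c / 53.1 MHz = 4.29 m
βl = 2π·l/λ = 2π × 0.03 = 10.8°
tan(βl) = tan(10.8°) = 0.191
Z_in = Z_0·(Z_L + jZ_0·tanβl)/(Z_0 + jZ_L·tanβl)
     = 75·(130 + j2.73)/(77.2 + j24.8)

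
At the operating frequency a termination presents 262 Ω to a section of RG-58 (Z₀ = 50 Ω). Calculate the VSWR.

VSWR ≈ 5.24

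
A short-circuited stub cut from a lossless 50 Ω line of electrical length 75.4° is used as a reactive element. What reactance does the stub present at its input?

tan(βl) = 3.84
For a short-circuited stub, Z_in = jZ_0·tan(βl)

X_in ≈ 192 Ω (inductive)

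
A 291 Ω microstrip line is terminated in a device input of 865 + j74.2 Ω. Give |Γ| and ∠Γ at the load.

Γ = (Z_L − Z_0)/(Z_L + Z_0) = (574 + j74.2)/(1156 + j74.2)
|Γ| = 579/1160 = 0.5

Γ ≈ 0.5 ∠ 3.69°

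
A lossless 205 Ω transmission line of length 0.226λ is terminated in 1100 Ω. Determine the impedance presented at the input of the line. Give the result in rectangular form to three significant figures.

βl = 2π × 0.226 = 81.4°
tan(βl) = tan(81.4°) = 6.58
Z_in = Z_0·(Z_L + jZ_0·tanβl)/(Z_0 + jZ_L·tanβl)
     = 205·(1100 + j1350)/(205 + j7240)

Z_in ≈ 39.1 − j30 Ω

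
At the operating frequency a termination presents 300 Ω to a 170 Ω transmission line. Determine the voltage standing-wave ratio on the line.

VSWR ≈ 1.76

For a purely resistive load, VSWR = R_L/Z_0 or Z_0/R_L (whichever > 1) = 300/170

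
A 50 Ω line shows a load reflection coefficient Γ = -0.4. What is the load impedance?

Z_L ≈ 21.4 Ω

Z_L = Z_0·(1 + Γ)/(1 − Γ) = 50·(0.6)/(1.4)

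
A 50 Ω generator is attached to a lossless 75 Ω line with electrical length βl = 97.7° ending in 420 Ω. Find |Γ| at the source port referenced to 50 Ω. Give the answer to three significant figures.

tan(βl) = -7.4
Z_in = Z_0·(Z_L + jZ_0·tanβl)/(Z_0 + jZ_L·tanβl) = 13.6 + j9.81 Ω
Γ_s = (Z_in − Z_s)/(Z_in + Z_s) = (-36.4 + j9.81)/(63.6 + j9.81), |Γ_s| = 0.585

|Γ| ≈ 0.585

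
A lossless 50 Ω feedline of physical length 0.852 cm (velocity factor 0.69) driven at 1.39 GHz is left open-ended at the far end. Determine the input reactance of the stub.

X_in ≈ -133 Ω (capacitive)

λ = v/f = 0.69·c / 1.39 GHz = 0.149 m
βl = 2π·l/λ = 2π × 0.0572 = 20.6°
tan(βl) = 0.376
For an open-ended stub, Z_in = −jZ_0·cot(βl) = −jZ_0/tan(βl)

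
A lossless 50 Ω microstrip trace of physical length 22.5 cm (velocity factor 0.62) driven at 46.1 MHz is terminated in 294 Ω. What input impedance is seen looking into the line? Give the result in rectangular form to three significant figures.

Z_in ≈ 59.3 − j109 Ω

λ = v/f = 0.62·c / 46.1 MHz = 4.03 m
βl = 2π·l/λ = 2π × 0.0558 = 20.1°
tan(βl) = tan(20.1°) = 0.365
Z_in = Z_0·(Z_L + jZ_0·tanβl)/(Z_0 + jZ_L·tanβl)
     = 50·(294 + j18.3)/(50 + j107)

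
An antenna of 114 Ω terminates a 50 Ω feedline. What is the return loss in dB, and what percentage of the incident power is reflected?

Γ = (114 − 50)/(114 + 50) = 0.39
RL = −20·log₁₀(0.39) = 8.17 dB
P_refl/P_inc = |Γ|² = 0.152

RL ≈ 8.17 dB; 15.2% of incident power reflected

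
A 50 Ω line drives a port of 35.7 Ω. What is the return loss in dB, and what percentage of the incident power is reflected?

RL ≈ 15.6 dB; 2.78% of incident power reflected

Γ = (35.7 − 50)/(35.7 + 50) = -0.167
RL = −20·log₁₀(0.167) = 15.6 dB
P_refl/P_inc = |Γ|² = 0.0278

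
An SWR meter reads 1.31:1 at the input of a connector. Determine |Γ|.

|Γ| ≈ 0.134

|Γ| = (S − 1)/(S + 1) = (1.31 − 1)/(1.31 + 1) = 0.31/2.31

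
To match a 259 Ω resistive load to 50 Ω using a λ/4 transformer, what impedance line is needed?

Z_qwt ≈ 114 Ω

Z_qwt = √(Z_0·R_L) = √(50 × 259) = √12950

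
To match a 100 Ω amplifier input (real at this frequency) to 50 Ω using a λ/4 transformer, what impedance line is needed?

Z_qwt = √(Z_0·R_L) = √(50 × 100) = √5000

Z_qwt ≈ 70.7 Ω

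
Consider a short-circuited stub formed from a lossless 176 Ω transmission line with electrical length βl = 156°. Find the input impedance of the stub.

tan(βl) = -0.445
For a short-circuited stub, Z_in = jZ_0·tan(βl)

Z_in ≈ −j78.4 Ω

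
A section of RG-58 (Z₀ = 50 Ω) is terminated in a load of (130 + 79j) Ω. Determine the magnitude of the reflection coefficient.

|Γ| ≈ 0.572

Γ = (Z_L − Z_0)/(Z_L + Z_0) = (80 + j79)/(180 + j79)
|Γ| = 112/197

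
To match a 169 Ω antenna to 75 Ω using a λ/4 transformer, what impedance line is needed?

Z_qwt ≈ 113 Ω

Z_qwt = √(Z_0·R_L) = √(75 × 169) = √12680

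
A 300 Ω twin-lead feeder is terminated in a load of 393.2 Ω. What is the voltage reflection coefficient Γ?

Γ = (Z_L − Z_0)/(Z_L + Z_0) = (393.2 − 300)/(393.2 + 300) = 93.2/693.2

Γ = 0.134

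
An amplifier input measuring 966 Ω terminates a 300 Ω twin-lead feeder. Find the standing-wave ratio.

VSWR ≈ 3.22

For a purely resistive load, VSWR = R_L/Z_0 or Z_0/R_L (whichever > 1) = 966/300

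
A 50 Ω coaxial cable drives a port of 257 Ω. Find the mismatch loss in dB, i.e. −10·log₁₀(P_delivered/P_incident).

Γ = (257 − 50)/(257 + 50) = 0.674
|Γ|² = 0.455, so P_del/P_inc = 1 − |Γ|² = 0.545
ML = −10·log₁₀(1 − |Γ|²)

mismatch loss ≈ 2.63 dB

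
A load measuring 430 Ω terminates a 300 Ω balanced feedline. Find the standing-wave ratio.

For a purely resistive load, VSWR = R_L/Z_0 or Z_0/R_L (whichever > 1) = 430/300

VSWR ≈ 1.43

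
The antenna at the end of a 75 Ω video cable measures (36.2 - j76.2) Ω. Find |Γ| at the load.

Γ = (Z_L − Z_0)/(Z_L + Z_0) = (-38.8 − j76.2)/(111.2 − j76.2)
|Γ| = 85.5/135

|Γ| ≈ 0.634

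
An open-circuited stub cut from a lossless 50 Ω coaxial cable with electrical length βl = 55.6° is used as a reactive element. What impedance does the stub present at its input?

Z_in ≈ −j34.2 Ω

tan(βl) = 1.46
For an open-circuited stub, Z_in = −jZ_0·cot(βl) = −jZ_0/tan(βl)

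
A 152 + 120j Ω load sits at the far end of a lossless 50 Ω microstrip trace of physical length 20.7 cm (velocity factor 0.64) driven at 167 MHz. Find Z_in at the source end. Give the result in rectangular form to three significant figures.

Z_in ≈ 14.3 − j32.6 Ω

λ = v/f = 0.64·c / 167 MHz = 1.15 m
βl = 2π·l/λ = 2π × 0.18 = 64.8°
tan(βl) = tan(64.8°) = 2.13
Z_in = Z_0·(Z_L + jZ_0·tanβl)/(Z_0 + jZ_L·tanβl)
     = 50·(152 + j226)/(-205 + j323)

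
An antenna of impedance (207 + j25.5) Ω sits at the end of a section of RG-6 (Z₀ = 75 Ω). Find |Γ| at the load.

|Γ| ≈ 0.475

Γ = (Z_L − Z_0)/(Z_L + Z_0) = (132 + j25.5)/(282 + j25.5)
|Γ| = 134/283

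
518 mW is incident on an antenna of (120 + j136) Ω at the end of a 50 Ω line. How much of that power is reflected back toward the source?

P_reflected ≈ 256 mW

|Γ| = |(70 + j136)/(170 + j136)| = 0.703
|Γ|² = 0.494
P_refl = |Γ|²·P_inc = 256 mW, P_del = (1 − |Γ|²)·P_inc = 262 mW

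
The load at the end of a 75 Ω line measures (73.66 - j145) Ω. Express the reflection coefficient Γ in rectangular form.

Γ = (Z_L − Z_0)/(Z_L + Z_0) = (-1.34 − j145)/(148.7 − j145)

Γ ≈ 0.483 − j0.504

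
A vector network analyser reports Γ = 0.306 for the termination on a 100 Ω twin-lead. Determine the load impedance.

Z_L = Z_0·(1 + Γ)/(1 − Γ) = 100·(1.31)/(0.694)

Z_L ≈ 188 Ω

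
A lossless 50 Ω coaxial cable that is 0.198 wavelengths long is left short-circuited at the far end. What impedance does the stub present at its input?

βl = 2π × 0.198 = 71.3°
tan(βl) = 2.95
For a short-circuited stub, Z_in = jZ_0·tan(βl)

Z_in ≈ +j148 Ω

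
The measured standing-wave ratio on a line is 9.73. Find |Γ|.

|Γ| = (S − 1)/(S + 1) = (9.73 − 1)/(9.73 + 1) = 8.73/10.7

|Γ| ≈ 0.814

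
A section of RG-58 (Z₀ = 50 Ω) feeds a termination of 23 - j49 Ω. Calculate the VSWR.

VSWR ≈ 4.5

Γ = (Z_L − Z_0)/(Z_L + Z_0) = (-27 − j49)/(73 − j49)
|Γ| = 55.9/87.9 = 0.636
VSWR = (1 + |Γ|)/(1 − |Γ|) = 1.64/0.364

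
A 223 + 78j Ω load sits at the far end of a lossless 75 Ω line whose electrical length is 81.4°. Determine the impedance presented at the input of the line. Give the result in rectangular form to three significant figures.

tan(βl) = tan(81.4°) = 6.61
Z_in = Z_0·(Z_L + jZ_0·tanβl)/(Z_0 + jZ_L·tanβl)
     = 75·(223 + j574)/(-441 + j1470)

Z_in ≈ 23.7 − j18.4 Ω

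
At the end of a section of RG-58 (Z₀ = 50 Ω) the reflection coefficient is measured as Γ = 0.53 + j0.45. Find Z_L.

Z_L = Z_0·(1 + Γ)/(1 − Γ) = 50·(1.53 + j0.45)/(0.47 − j0.45)

Z_L ≈ 61 + j106 Ω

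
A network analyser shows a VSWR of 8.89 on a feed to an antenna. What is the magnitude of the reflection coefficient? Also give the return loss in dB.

|Γ| = (S − 1)/(S + 1) = (8.89 − 1)/(8.89 + 1) = 7.89/9.89
RL = −20·log₁₀|Γ| = −20·log₁₀(0.798)

|Γ| ≈ 0.798; return loss ≈ 1.96 dB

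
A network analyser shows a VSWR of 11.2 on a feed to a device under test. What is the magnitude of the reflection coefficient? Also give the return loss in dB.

|Γ| ≈ 0.836; return loss ≈ 1.56 dB

|Γ| = (S − 1)/(S + 1) = (11.2 − 1)/(11.2 + 1) = 10.2/12.2
RL = −20·log₁₀|Γ| = −20·log₁₀(0.836)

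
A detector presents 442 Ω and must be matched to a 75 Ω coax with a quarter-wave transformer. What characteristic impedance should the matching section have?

Z_qwt ≈ 182 Ω

Z_qwt = √(Z_0·R_L) = √(75 × 442) = √33150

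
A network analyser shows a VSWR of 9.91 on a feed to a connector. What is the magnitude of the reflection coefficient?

|Γ| ≈ 0.817

|Γ| = (S − 1)/(S + 1) = (9.91 − 1)/(9.91 + 1) = 8.91/10.9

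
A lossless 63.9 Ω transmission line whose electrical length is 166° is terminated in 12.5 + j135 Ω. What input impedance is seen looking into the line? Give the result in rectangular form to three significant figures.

Z_in ≈ 5.69 + j78.2 Ω

tan(βl) = tan(166°) = -0.249
Z_in = Z_0·(Z_L + jZ_0·tanβl)/(Z_0 + jZ_L·tanβl)
     = 63.9·(12.5 + j119)/(97.6 − j3.12)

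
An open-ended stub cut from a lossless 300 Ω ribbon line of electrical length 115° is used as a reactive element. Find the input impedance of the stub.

tan(βl) = -2.14
For an open-ended stub, Z_in = −jZ_0·cot(βl) = −jZ_0/tan(βl)

Z_in ≈ +j140 Ω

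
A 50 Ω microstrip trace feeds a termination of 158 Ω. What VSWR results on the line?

Γ = (158 − 50)/(158 + 50) = 0.519
VSWR = (1 + 0.519)/(1 − 0.519)

VSWR ≈ 3.16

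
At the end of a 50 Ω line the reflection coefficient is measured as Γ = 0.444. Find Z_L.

Z_L ≈ 130 Ω

Z_L = Z_0·(1 + Γ)/(1 − Γ) = 50·(1.44)/(0.556)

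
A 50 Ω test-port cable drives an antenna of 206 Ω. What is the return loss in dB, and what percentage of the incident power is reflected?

Γ = (206 − 50)/(206 + 50) = 0.609
RL = −20·log₁₀(0.609) = 4.3 dB
P_refl/P_inc = |Γ|² = 0.371

RL ≈ 4.3 dB; 37.1% of incident power reflected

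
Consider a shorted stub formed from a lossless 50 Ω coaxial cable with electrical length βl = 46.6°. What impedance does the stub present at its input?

Z_in ≈ +j52.9 Ω

tan(βl) = 1.06
For a shorted stub, Z_in = jZ_0·tan(βl)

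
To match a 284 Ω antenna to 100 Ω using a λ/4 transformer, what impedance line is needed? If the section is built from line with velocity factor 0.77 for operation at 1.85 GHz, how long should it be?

Z_qwt = √(Z_0·R_L) = √(100 × 284) = √28400
λ = 0.77·c/f = 0.125 m, so l = λ/4 = 0.0312 m

Z_qwt ≈ 169 Ω; length ≈ 3.12 cm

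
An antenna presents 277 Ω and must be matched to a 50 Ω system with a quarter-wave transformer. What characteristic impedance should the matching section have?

Z_qwt = √(Z_0·R_L) = √(50 × 277) = √13850

Z_qwt ≈ 118 Ω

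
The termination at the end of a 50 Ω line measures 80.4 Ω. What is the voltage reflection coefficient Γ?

Γ = (Z_L − Z_0)/(Z_L + Z_0) = (80.4 − 50)/(80.4 + 50) = 30.4/130.4

Γ = 0.233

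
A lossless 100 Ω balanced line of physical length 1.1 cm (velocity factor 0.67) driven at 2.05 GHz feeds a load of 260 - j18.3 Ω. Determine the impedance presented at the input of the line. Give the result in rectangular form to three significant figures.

λ = v/f = 0.67·c / 2.05 GHz = 0.098 m
βl = 2π·l/λ = 2π × 0.112 = 40.4°
tan(βl) = tan(40.4°) = 0.851
Z_in = Z_0·(Z_L + jZ_0·tanβl)/(Z_0 + jZ_L·tanβl)
     = 100·(260 + j66.8)/(116 + j221)

Z_in ≈ 72 − j79.9 Ω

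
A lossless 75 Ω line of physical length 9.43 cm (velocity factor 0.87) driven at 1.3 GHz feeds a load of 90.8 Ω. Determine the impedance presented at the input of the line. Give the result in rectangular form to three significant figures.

Z_in ≈ 89.3 + j6.38 Ω

λ = v/f = 0.87·c / 1.3 GHz = 0.201 m
βl = 2π·l/λ = 2π × 0.47 = 169°
tan(βl) = tan(169°) = -0.193
Z_in = Z_0·(Z_L + jZ_0·tanβl)/(Z_0 + jZ_L·tanβl)
     = 75·(90.8 − j14.5)/(75 − j17.5)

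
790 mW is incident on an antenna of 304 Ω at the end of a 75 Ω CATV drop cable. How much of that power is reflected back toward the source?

Γ = (304 − 75)/(304 + 75) = 0.604
|Γ|² = 0.365
P_refl = |Γ|²·P_inc = 288 mW, P_del = (1 − |Γ|²)·P_inc = 502 mW

P_reflected ≈ 288 mW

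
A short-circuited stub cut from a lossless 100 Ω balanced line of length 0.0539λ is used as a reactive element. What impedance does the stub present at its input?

Z_in ≈ +j35.2 Ω

βl = 2π × 0.0539 = 19.4°
tan(βl) = 0.352
For a short-circuited stub, Z_in = jZ_0·tan(βl)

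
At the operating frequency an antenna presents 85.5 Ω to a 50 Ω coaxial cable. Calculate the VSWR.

VSWR ≈ 1.71

For a purely resistive load, VSWR = R_L/Z_0 or Z_0/R_L (whichever > 1) = 85.5/50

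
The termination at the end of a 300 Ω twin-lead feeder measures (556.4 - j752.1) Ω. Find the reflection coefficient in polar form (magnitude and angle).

Γ = (Z_L − Z_0)/(Z_L + Z_0) = (256.4 − j752.1)/(856.4 − j752.1)
|Γ| = 795/1140 = 0.697

Γ ≈ 0.697 ∠ -29.9°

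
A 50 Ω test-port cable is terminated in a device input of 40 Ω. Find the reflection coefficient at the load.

Γ = -0.111

Γ = (Z_L − Z_0)/(Z_L + Z_0) = (40 − 50)/(40 + 50) = -10/90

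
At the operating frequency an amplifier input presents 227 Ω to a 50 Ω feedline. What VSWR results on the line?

VSWR ≈ 4.54

Γ = (227 − 50)/(227 + 50) = 0.639
VSWR = (1 + 0.639)/(1 − 0.639)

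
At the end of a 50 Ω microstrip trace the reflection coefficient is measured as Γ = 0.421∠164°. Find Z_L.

Z_L = Z_0·(1 + Γ)/(1 − Γ) = 50·(0.595 + j0.116)/(1.4 − j0.116)

Z_L ≈ 20.7 + j5.84 Ω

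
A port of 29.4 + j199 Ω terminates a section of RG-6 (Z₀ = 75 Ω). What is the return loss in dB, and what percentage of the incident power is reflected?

Γ = (-45.6 + j199)/(104.4 + j199), |Γ| = 0.908
RL = −20·log₁₀(0.908) = 0.834 dB
P_refl/P_inc = |Γ|² = 0.825

RL ≈ 0.834 dB; 82.5% of incident power reflected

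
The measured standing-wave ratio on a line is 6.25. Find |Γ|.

|Γ| = (S − 1)/(S + 1) = (6.25 − 1)/(6.25 + 1) = 5.25/7.25

|Γ| ≈ 0.724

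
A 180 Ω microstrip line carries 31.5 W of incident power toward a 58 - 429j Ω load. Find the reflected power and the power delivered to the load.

P_reflected ≈ 26 W; P_delivered ≈ 5.47 W

|Γ| = |(-122 − j429)/(238 − j429)| = 0.909
|Γ|² = 0.826
P_refl = |Γ|²·P_inc = 26 W, P_del = (1 − |Γ|²)·P_inc = 5.47 W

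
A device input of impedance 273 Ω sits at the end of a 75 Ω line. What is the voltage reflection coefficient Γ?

Γ = 0.569

Γ = (Z_L − Z_0)/(Z_L + Z_0) = (273 − 75)/(273 + 75) = 198/348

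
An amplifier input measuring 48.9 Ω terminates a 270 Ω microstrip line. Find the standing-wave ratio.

VSWR ≈ 5.52

Γ = (48.9 − 270)/(48.9 + 270) = -0.693
VSWR = (1 + 0.693)/(1 − 0.693)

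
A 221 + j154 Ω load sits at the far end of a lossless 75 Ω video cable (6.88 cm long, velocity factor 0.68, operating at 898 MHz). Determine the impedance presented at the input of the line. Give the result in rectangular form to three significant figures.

λ = v/f = 0.68·c / 898 MHz = 0.227 m
βl = 2π·l/λ = 2π × 0.303 = 109°
tan(βl) = tan(109°) = -2.9
Z_in = Z_0·(Z_L + jZ_0·tanβl)/(Z_0 + jZ_L·tanβl)
     = 75·(221 − j63.5)/(522 − j641)

Z_in ≈ 17.1 + j11.9 Ω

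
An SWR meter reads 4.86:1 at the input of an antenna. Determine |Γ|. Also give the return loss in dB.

|Γ| ≈ 0.659; return loss ≈ 3.63 dB

|Γ| = (S − 1)/(S + 1) = (4.86 − 1)/(4.86 + 1) = 3.86/5.86
RL = −20·log₁₀|Γ| = −20·log₁₀(0.659)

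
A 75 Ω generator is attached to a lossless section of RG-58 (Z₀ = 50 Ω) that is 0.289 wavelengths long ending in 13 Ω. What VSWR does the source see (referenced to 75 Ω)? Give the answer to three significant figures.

VSWR ≈ 2.77

βl = 2π × 0.289 = 104°
tan(βl) = -4
Z_in = Z_0·(Z_L + jZ_0·tanβl)/(Z_0 + jZ_L·tanβl) = 106 − j89.6 Ω
Γ_s = (Z_in − Z_s)/(Z_in + Z_s) = (31.1 − j89.6)/(181 − j89.6), |Γ_s| = 0.469
VSWR = (1 + |Γ_s|)/(1 − |Γ_s|)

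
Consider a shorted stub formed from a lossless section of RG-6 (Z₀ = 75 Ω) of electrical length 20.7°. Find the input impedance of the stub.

Z_in ≈ +j28.3 Ω

tan(βl) = 0.378
For a shorted stub, Z_in = jZ_0·tan(βl)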